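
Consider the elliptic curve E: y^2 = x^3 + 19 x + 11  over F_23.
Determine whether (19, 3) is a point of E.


Check whether y^2 = x^3 + 19 x + 11 (mod 23) for (x, y) = (19, 3).
LHS: y^2 = 3^2 mod 23 = 9
RHS: x^3 + 19 x + 11 = 19^3 + 19*19 + 11 mod 23 = 9
LHS = RHS

Yes, on the curve


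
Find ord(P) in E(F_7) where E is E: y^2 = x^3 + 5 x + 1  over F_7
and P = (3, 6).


Compute successive multiples of P until we hit O:
  1P = (3, 6)
  2P = (5, 5)
  3P = (1, 0)
  4P = (5, 2)
  5P = (3, 1)
  6P = O

ord(P) = 6


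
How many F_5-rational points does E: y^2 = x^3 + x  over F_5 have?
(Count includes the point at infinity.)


For each x in F_5, count y with y^2 = x^3 + 1 x + 0 mod 5:
  x = 0: RHS = 0, y in [0]  -> 1 point(s)
  x = 2: RHS = 0, y in [0]  -> 1 point(s)
  x = 3: RHS = 0, y in [0]  -> 1 point(s)
Affine points: 3. Add the point at infinity: total = 4.

#E(F_5) = 4


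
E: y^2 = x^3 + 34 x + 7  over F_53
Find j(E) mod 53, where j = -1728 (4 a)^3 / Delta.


Delta = -16(4 a^3 + 27 b^2) mod 53 = 9
-1728 * (4 a)^3 = -1728 * (4*34)^3 mod 53 = 6
j = 6 * 9^(-1) mod 53 = 36

j = 36 (mod 53)


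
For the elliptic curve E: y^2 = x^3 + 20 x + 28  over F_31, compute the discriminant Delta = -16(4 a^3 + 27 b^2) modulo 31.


4 a^3 + 27 b^2 = 4*20^3 + 27*28^2 = 32000 + 21168 = 53168
Delta = -16 * (53168) = -850688
Delta mod 31 = 14

Delta = 14 (mod 31)


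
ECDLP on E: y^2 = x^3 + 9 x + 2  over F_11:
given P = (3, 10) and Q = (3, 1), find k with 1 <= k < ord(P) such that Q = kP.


Enumerate multiples of P until we hit Q = (3, 1):
  1P = (3, 10)
  2P = (10, 6)
  3P = (10, 5)
  4P = (3, 1)
Match found at i = 4.

k = 4


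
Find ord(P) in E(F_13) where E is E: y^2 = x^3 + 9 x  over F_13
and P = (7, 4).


Compute successive multiples of P until we hit O:
  1P = (7, 4)
  2P = (12, 9)
  3P = (8, 8)
  4P = (1, 7)
  5P = (2, 0)
  6P = (1, 6)
  7P = (8, 5)
  8P = (12, 4)
  ... (continuing to 10P)
  10P = O

ord(P) = 10


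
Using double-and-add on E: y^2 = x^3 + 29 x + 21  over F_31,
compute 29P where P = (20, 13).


k = 29 = 11101_2 (binary, LSB first: 10111)
Double-and-add from P = (20, 13):
  bit 0 = 1: acc = O + (20, 13) = (20, 13)
  bit 1 = 0: acc unchanged = (20, 13)
  bit 2 = 1: acc = (20, 13) + (6, 15) = (24, 23)
  bit 3 = 1: acc = (24, 23) + (2, 26) = (12, 12)
  bit 4 = 1: acc = (12, 12) + (28, 0) = (9, 9)

29P = (9, 9)


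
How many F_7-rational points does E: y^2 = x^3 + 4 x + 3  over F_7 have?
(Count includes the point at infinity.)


For each x in F_7, count y with y^2 = x^3 + 4 x + 3 mod 7:
  x = 1: RHS = 1, y in [1, 6]  -> 2 point(s)
  x = 3: RHS = 0, y in [0]  -> 1 point(s)
  x = 5: RHS = 1, y in [1, 6]  -> 2 point(s)
Affine points: 5. Add the point at infinity: total = 6.

#E(F_7) = 6


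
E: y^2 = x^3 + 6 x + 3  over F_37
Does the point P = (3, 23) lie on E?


Check whether y^2 = x^3 + 6 x + 3 (mod 37) for (x, y) = (3, 23).
LHS: y^2 = 23^2 mod 37 = 11
RHS: x^3 + 6 x + 3 = 3^3 + 6*3 + 3 mod 37 = 11
LHS = RHS

Yes, on the curve


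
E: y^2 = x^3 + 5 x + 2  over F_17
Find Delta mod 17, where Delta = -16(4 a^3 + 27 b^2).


4 a^3 + 27 b^2 = 4*5^3 + 27*2^2 = 500 + 108 = 608
Delta = -16 * (608) = -9728
Delta mod 17 = 13

Delta = 13 (mod 17)


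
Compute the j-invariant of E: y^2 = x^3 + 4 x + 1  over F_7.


Delta = -16(4 a^3 + 27 b^2) mod 7 = 1
-1728 * (4 a)^3 = -1728 * (4*4)^3 mod 7 = 1
j = 1 * 1^(-1) mod 7 = 1

j = 1 (mod 7)


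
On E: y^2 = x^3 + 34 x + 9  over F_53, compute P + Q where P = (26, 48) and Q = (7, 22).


P != Q, so use the chord formula.
s = (y2 - y1) / (x2 - x1) = (27) / (34) mod 53 = 46
x3 = s^2 - x1 - x2 mod 53 = 46^2 - 26 - 7 = 16
y3 = s (x1 - x3) - y1 mod 53 = 46 * (26 - 16) - 48 = 41

P + Q = (16, 41)


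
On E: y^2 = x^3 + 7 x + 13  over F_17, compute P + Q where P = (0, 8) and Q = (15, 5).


P != Q, so use the chord formula.
s = (y2 - y1) / (x2 - x1) = (14) / (15) mod 17 = 10
x3 = s^2 - x1 - x2 mod 17 = 10^2 - 0 - 15 = 0
y3 = s (x1 - x3) - y1 mod 17 = 10 * (0 - 0) - 8 = 9

P + Q = (0, 9)


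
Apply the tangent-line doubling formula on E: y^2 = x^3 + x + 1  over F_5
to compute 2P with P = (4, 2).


Doubling: s = (3 x1^2 + a) / (2 y1)
s = (3*4^2 + 1) / (2*2) mod 5 = 1
x3 = s^2 - 2 x1 mod 5 = 1^2 - 2*4 = 3
y3 = s (x1 - x3) - y1 mod 5 = 1 * (4 - 3) - 2 = 4

2P = (3, 4)


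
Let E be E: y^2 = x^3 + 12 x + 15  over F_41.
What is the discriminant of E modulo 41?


4 a^3 + 27 b^2 = 4*12^3 + 27*15^2 = 6912 + 6075 = 12987
Delta = -16 * (12987) = -207792
Delta mod 41 = 37

Delta = 37 (mod 41)


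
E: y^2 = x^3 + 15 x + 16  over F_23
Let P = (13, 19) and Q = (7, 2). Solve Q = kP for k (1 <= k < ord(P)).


Enumerate multiples of P until we hit Q = (7, 2):
  1P = (13, 19)
  2P = (1, 3)
  3P = (21, 1)
  4P = (7, 2)
Match found at i = 4.

k = 4


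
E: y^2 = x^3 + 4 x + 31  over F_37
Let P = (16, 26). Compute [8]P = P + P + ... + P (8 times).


k = 8 = 1000_2 (binary, LSB first: 0001)
Double-and-add from P = (16, 26):
  bit 0 = 0: acc unchanged = O
  bit 1 = 0: acc unchanged = O
  bit 2 = 0: acc unchanged = O
  bit 3 = 1: acc = O + (11, 0) = (11, 0)

8P = (11, 0)


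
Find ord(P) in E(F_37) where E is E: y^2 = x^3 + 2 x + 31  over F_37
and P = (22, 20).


Compute successive multiples of P until we hit O:
  1P = (22, 20)
  2P = (27, 11)
  3P = (9, 1)
  4P = (32, 28)
  5P = (31, 32)
  6P = (31, 5)
  7P = (32, 9)
  8P = (9, 36)
  ... (continuing to 11P)
  11P = O

ord(P) = 11


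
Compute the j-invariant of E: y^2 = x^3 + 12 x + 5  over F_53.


Delta = -16(4 a^3 + 27 b^2) mod 53 = 31
-1728 * (4 a)^3 = -1728 * (4*12)^3 mod 53 = 25
j = 25 * 31^(-1) mod 53 = 35

j = 35 (mod 53)


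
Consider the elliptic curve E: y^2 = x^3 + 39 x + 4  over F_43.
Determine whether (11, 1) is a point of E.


Check whether y^2 = x^3 + 39 x + 4 (mod 43) for (x, y) = (11, 1).
LHS: y^2 = 1^2 mod 43 = 1
RHS: x^3 + 39 x + 4 = 11^3 + 39*11 + 4 mod 43 = 1
LHS = RHS

Yes, on the curve


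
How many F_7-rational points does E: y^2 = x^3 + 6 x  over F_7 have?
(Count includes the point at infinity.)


For each x in F_7, count y with y^2 = x^3 + 6 x + 0 mod 7:
  x = 0: RHS = 0, y in [0]  -> 1 point(s)
  x = 1: RHS = 0, y in [0]  -> 1 point(s)
  x = 4: RHS = 4, y in [2, 5]  -> 2 point(s)
  x = 5: RHS = 1, y in [1, 6]  -> 2 point(s)
  x = 6: RHS = 0, y in [0]  -> 1 point(s)
Affine points: 7. Add the point at infinity: total = 8.

#E(F_7) = 8


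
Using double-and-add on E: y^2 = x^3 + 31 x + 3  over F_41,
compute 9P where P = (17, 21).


k = 9 = 1001_2 (binary, LSB first: 1001)
Double-and-add from P = (17, 21):
  bit 0 = 1: acc = O + (17, 21) = (17, 21)
  bit 1 = 0: acc unchanged = (17, 21)
  bit 2 = 0: acc unchanged = (17, 21)
  bit 3 = 1: acc = (17, 21) + (23, 38) = (17, 20)

9P = (17, 20)


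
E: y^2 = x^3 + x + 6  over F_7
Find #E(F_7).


For each x in F_7, count y with y^2 = x^3 + 1 x + 6 mod 7:
  x = 1: RHS = 1, y in [1, 6]  -> 2 point(s)
  x = 2: RHS = 2, y in [3, 4]  -> 2 point(s)
  x = 3: RHS = 1, y in [1, 6]  -> 2 point(s)
  x = 4: RHS = 4, y in [2, 5]  -> 2 point(s)
  x = 6: RHS = 4, y in [2, 5]  -> 2 point(s)
Affine points: 10. Add the point at infinity: total = 11.

#E(F_7) = 11


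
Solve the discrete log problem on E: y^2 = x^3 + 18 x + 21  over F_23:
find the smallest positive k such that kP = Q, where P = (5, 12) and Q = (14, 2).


Enumerate multiples of P until we hit Q = (14, 2):
  1P = (5, 12)
  2P = (14, 2)
Match found at i = 2.

k = 2


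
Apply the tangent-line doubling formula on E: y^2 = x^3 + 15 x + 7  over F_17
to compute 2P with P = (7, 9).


Doubling: s = (3 x1^2 + a) / (2 y1)
s = (3*7^2 + 15) / (2*9) mod 17 = 9
x3 = s^2 - 2 x1 mod 17 = 9^2 - 2*7 = 16
y3 = s (x1 - x3) - y1 mod 17 = 9 * (7 - 16) - 9 = 12

2P = (16, 12)


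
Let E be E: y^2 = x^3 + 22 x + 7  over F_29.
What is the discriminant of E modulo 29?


4 a^3 + 27 b^2 = 4*22^3 + 27*7^2 = 42592 + 1323 = 43915
Delta = -16 * (43915) = -702640
Delta mod 29 = 1

Delta = 1 (mod 29)


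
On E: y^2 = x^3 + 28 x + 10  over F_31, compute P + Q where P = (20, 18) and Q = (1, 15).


P != Q, so use the chord formula.
s = (y2 - y1) / (x2 - x1) = (28) / (12) mod 31 = 23
x3 = s^2 - x1 - x2 mod 31 = 23^2 - 20 - 1 = 12
y3 = s (x1 - x3) - y1 mod 31 = 23 * (20 - 12) - 18 = 11

P + Q = (12, 11)


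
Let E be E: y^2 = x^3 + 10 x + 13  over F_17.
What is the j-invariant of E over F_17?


Delta = -16(4 a^3 + 27 b^2) mod 17 = 12
-1728 * (4 a)^3 = -1728 * (4*10)^3 mod 17 = 4
j = 4 * 12^(-1) mod 17 = 6

j = 6 (mod 17)


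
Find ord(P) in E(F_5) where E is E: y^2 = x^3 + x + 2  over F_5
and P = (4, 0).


Compute successive multiples of P until we hit O:
  1P = (4, 0)
  2P = O

ord(P) = 2


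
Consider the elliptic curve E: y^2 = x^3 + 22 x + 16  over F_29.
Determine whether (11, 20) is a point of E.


Check whether y^2 = x^3 + 22 x + 16 (mod 29) for (x, y) = (11, 20).
LHS: y^2 = 20^2 mod 29 = 23
RHS: x^3 + 22 x + 16 = 11^3 + 22*11 + 16 mod 29 = 23
LHS = RHS

Yes, on the curve


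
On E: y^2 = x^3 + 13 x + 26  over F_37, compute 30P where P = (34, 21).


k = 30 = 11110_2 (binary, LSB first: 01111)
Double-and-add from P = (34, 21):
  bit 0 = 0: acc unchanged = O
  bit 1 = 1: acc = O + (33, 24) = (33, 24)
  bit 2 = 1: acc = (33, 24) + (36, 30) = (9, 24)
  bit 3 = 1: acc = (9, 24) + (32, 13) = (7, 4)
  bit 4 = 1: acc = (7, 4) + (0, 27) = (34, 16)

30P = (34, 16)


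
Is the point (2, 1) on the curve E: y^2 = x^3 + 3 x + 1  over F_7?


Check whether y^2 = x^3 + 3 x + 1 (mod 7) for (x, y) = (2, 1).
LHS: y^2 = 1^2 mod 7 = 1
RHS: x^3 + 3 x + 1 = 2^3 + 3*2 + 1 mod 7 = 1
LHS = RHS

Yes, on the curve


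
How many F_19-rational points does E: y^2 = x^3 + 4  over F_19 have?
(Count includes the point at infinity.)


For each x in F_19, count y with y^2 = x^3 + 0 x + 4 mod 19:
  x = 0: RHS = 4, y in [2, 17]  -> 2 point(s)
  x = 1: RHS = 5, y in [9, 10]  -> 2 point(s)
  x = 4: RHS = 11, y in [7, 12]  -> 2 point(s)
  x = 6: RHS = 11, y in [7, 12]  -> 2 point(s)
  x = 7: RHS = 5, y in [9, 10]  -> 2 point(s)
  x = 9: RHS = 11, y in [7, 12]  -> 2 point(s)
  x = 10: RHS = 16, y in [4, 15]  -> 2 point(s)
  x = 11: RHS = 5, y in [9, 10]  -> 2 point(s)
  x = 13: RHS = 16, y in [4, 15]  -> 2 point(s)
  x = 15: RHS = 16, y in [4, 15]  -> 2 point(s)
Affine points: 20. Add the point at infinity: total = 21.

#E(F_19) = 21


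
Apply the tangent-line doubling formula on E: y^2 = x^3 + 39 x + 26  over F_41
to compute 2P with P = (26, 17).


Doubling: s = (3 x1^2 + a) / (2 y1)
s = (3*26^2 + 39) / (2*17) mod 41 = 21
x3 = s^2 - 2 x1 mod 41 = 21^2 - 2*26 = 20
y3 = s (x1 - x3) - y1 mod 41 = 21 * (26 - 20) - 17 = 27

2P = (20, 27)


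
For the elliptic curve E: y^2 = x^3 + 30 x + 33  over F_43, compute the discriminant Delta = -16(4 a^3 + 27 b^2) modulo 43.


4 a^3 + 27 b^2 = 4*30^3 + 27*33^2 = 108000 + 29403 = 137403
Delta = -16 * (137403) = -2198448
Delta mod 43 = 13

Delta = 13 (mod 43)


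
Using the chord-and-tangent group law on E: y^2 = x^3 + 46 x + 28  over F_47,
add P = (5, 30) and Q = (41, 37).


P != Q, so use the chord formula.
s = (y2 - y1) / (x2 - x1) = (7) / (36) mod 47 = 25
x3 = s^2 - x1 - x2 mod 47 = 25^2 - 5 - 41 = 15
y3 = s (x1 - x3) - y1 mod 47 = 25 * (5 - 15) - 30 = 2

P + Q = (15, 2)


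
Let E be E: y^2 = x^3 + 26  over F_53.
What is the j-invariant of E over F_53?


Delta = -16(4 a^3 + 27 b^2) mod 53 = 51
-1728 * (4 a)^3 = -1728 * (4*0)^3 mod 53 = 0
j = 0 * 51^(-1) mod 53 = 0

j = 0 (mod 53)


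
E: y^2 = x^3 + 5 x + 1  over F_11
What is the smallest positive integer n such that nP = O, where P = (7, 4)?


Compute successive multiples of P until we hit O:
  1P = (7, 4)
  2P = (6, 4)
  3P = (9, 7)
  4P = (0, 1)
  5P = (8, 5)
  6P = (8, 6)
  7P = (0, 10)
  8P = (9, 4)
  ... (continuing to 11P)
  11P = O

ord(P) = 11


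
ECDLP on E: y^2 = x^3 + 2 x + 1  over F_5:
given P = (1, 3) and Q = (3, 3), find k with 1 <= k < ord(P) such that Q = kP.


Enumerate multiples of P until we hit Q = (3, 3):
  1P = (1, 3)
  2P = (3, 2)
  3P = (0, 4)
  4P = (0, 1)
  5P = (3, 3)
Match found at i = 5.

k = 5


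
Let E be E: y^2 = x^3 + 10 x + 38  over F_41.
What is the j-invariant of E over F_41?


Delta = -16(4 a^3 + 27 b^2) mod 41 = 8
-1728 * (4 a)^3 = -1728 * (4*10)^3 mod 41 = 6
j = 6 * 8^(-1) mod 41 = 11

j = 11 (mod 41)


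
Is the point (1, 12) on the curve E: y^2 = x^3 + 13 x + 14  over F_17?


Check whether y^2 = x^3 + 13 x + 14 (mod 17) for (x, y) = (1, 12).
LHS: y^2 = 12^2 mod 17 = 8
RHS: x^3 + 13 x + 14 = 1^3 + 13*1 + 14 mod 17 = 11
LHS != RHS

No, not on the curve


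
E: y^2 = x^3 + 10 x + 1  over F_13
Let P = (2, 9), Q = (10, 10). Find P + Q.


P != Q, so use the chord formula.
s = (y2 - y1) / (x2 - x1) = (1) / (8) mod 13 = 5
x3 = s^2 - x1 - x2 mod 13 = 5^2 - 2 - 10 = 0
y3 = s (x1 - x3) - y1 mod 13 = 5 * (2 - 0) - 9 = 1

P + Q = (0, 1)


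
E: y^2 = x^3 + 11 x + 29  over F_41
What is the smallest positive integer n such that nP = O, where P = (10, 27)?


Compute successive multiples of P until we hit O:
  1P = (10, 27)
  2P = (5, 39)
  3P = (17, 39)
  4P = (32, 29)
  5P = (19, 2)
  6P = (2, 10)
  7P = (38, 16)
  8P = (9, 18)
  ... (continuing to 21P)
  21P = O

ord(P) = 21


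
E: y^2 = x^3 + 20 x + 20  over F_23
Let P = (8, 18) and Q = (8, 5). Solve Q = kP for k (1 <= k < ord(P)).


Enumerate multiples of P until we hit Q = (8, 5):
  1P = (8, 18)
  2P = (13, 19)
  3P = (14, 13)
  4P = (10, 22)
  5P = (9, 3)
  6P = (1, 15)
  7P = (17, 11)
  8P = (4, 7)
  9P = (20, 18)
  10P = (18, 5)
  11P = (21, 15)
  12P = (21, 8)
  13P = (18, 18)
  14P = (20, 5)
  15P = (4, 16)
  16P = (17, 12)
  17P = (1, 8)
  18P = (9, 20)
  19P = (10, 1)
  20P = (14, 10)
  21P = (13, 4)
  22P = (8, 5)
Match found at i = 22.

k = 22


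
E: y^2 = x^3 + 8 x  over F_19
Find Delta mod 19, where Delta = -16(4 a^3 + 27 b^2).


4 a^3 + 27 b^2 = 4*8^3 + 27*0^2 = 2048 + 0 = 2048
Delta = -16 * (2048) = -32768
Delta mod 19 = 7

Delta = 7 (mod 19)


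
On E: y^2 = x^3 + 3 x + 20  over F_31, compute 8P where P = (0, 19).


k = 8 = 1000_2 (binary, LSB first: 0001)
Double-and-add from P = (0, 19):
  bit 0 = 0: acc unchanged = O
  bit 1 = 0: acc unchanged = O
  bit 2 = 0: acc unchanged = O
  bit 3 = 1: acc = O + (0, 12) = (0, 12)

8P = (0, 12)


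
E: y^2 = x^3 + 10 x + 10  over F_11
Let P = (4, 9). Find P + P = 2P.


Doubling: s = (3 x1^2 + a) / (2 y1)
s = (3*4^2 + 10) / (2*9) mod 11 = 2
x3 = s^2 - 2 x1 mod 11 = 2^2 - 2*4 = 7
y3 = s (x1 - x3) - y1 mod 11 = 2 * (4 - 7) - 9 = 7

2P = (7, 7)


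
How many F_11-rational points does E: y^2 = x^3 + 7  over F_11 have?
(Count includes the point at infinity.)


For each x in F_11, count y with y^2 = x^3 + 0 x + 7 mod 11:
  x = 2: RHS = 4, y in [2, 9]  -> 2 point(s)
  x = 3: RHS = 1, y in [1, 10]  -> 2 point(s)
  x = 4: RHS = 5, y in [4, 7]  -> 2 point(s)
  x = 5: RHS = 0, y in [0]  -> 1 point(s)
  x = 6: RHS = 3, y in [5, 6]  -> 2 point(s)
  x = 7: RHS = 9, y in [3, 8]  -> 2 point(s)
Affine points: 11. Add the point at infinity: total = 12.

#E(F_11) = 12


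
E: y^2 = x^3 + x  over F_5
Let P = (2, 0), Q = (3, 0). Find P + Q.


P != Q, so use the chord formula.
s = (y2 - y1) / (x2 - x1) = (0) / (1) mod 5 = 0
x3 = s^2 - x1 - x2 mod 5 = 0^2 - 2 - 3 = 0
y3 = s (x1 - x3) - y1 mod 5 = 0 * (2 - 0) - 0 = 0

P + Q = (0, 0)


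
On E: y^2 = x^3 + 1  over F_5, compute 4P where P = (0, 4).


k = 4 = 100_2 (binary, LSB first: 001)
Double-and-add from P = (0, 4):
  bit 0 = 0: acc unchanged = O
  bit 1 = 0: acc unchanged = O
  bit 2 = 1: acc = O + (0, 4) = (0, 4)

4P = (0, 4)


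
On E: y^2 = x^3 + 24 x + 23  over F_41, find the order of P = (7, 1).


Compute successive multiples of P until we hit O:
  1P = (7, 1)
  2P = (29, 4)
  3P = (9, 36)
  4P = (34, 39)
  5P = (40, 30)
  6P = (27, 10)
  7P = (3, 9)
  8P = (35, 14)
  ... (continuing to 37P)
  37P = O

ord(P) = 37


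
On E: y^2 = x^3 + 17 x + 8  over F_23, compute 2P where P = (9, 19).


Doubling: s = (3 x1^2 + a) / (2 y1)
s = (3*9^2 + 17) / (2*19) mod 23 = 2
x3 = s^2 - 2 x1 mod 23 = 2^2 - 2*9 = 9
y3 = s (x1 - x3) - y1 mod 23 = 2 * (9 - 9) - 19 = 4

2P = (9, 4)


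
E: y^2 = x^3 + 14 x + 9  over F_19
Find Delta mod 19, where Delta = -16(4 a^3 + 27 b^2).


4 a^3 + 27 b^2 = 4*14^3 + 27*9^2 = 10976 + 2187 = 13163
Delta = -16 * (13163) = -210608
Delta mod 19 = 7

Delta = 7 (mod 19)


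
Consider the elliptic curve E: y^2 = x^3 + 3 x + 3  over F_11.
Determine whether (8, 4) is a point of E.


Check whether y^2 = x^3 + 3 x + 3 (mod 11) for (x, y) = (8, 4).
LHS: y^2 = 4^2 mod 11 = 5
RHS: x^3 + 3 x + 3 = 8^3 + 3*8 + 3 mod 11 = 0
LHS != RHS

No, not on the curve


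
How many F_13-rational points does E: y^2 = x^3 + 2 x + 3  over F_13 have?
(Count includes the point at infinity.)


For each x in F_13, count y with y^2 = x^3 + 2 x + 3 mod 13:
  x = 0: RHS = 3, y in [4, 9]  -> 2 point(s)
  x = 3: RHS = 10, y in [6, 7]  -> 2 point(s)
  x = 4: RHS = 10, y in [6, 7]  -> 2 point(s)
  x = 6: RHS = 10, y in [6, 7]  -> 2 point(s)
  x = 7: RHS = 9, y in [3, 10]  -> 2 point(s)
  x = 9: RHS = 9, y in [3, 10]  -> 2 point(s)
  x = 10: RHS = 9, y in [3, 10]  -> 2 point(s)
  x = 11: RHS = 4, y in [2, 11]  -> 2 point(s)
  x = 12: RHS = 0, y in [0]  -> 1 point(s)
Affine points: 17. Add the point at infinity: total = 18.

#E(F_13) = 18


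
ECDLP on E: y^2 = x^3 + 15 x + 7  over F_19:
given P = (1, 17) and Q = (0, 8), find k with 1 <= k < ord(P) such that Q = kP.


Enumerate multiples of P until we hit Q = (0, 8):
  1P = (1, 17)
  2P = (4, 6)
  3P = (0, 11)
  4P = (16, 7)
  5P = (13, 10)
  6P = (6, 16)
  7P = (9, 15)
  8P = (15, 15)
  9P = (10, 6)
  10P = (17, 11)
  11P = (5, 13)
  12P = (14, 15)
  13P = (2, 8)
  14P = (2, 11)
  15P = (14, 4)
  16P = (5, 6)
  17P = (17, 8)
  18P = (10, 13)
  19P = (15, 4)
  20P = (9, 4)
  21P = (6, 3)
  22P = (13, 9)
  23P = (16, 12)
  24P = (0, 8)
Match found at i = 24.

k = 24


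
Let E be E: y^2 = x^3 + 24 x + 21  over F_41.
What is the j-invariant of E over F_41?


Delta = -16(4 a^3 + 27 b^2) mod 41 = 18
-1728 * (4 a)^3 = -1728 * (4*24)^3 mod 41 = 18
j = 18 * 18^(-1) mod 41 = 1

j = 1 (mod 41)


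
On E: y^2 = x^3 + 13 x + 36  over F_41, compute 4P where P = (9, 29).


k = 4 = 100_2 (binary, LSB first: 001)
Double-and-add from P = (9, 29):
  bit 0 = 0: acc unchanged = O
  bit 1 = 0: acc unchanged = O
  bit 2 = 1: acc = O + (0, 6) = (0, 6)

4P = (0, 6)


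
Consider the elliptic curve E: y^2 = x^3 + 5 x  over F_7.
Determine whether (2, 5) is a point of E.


Check whether y^2 = x^3 + 5 x + 0 (mod 7) for (x, y) = (2, 5).
LHS: y^2 = 5^2 mod 7 = 4
RHS: x^3 + 5 x + 0 = 2^3 + 5*2 + 0 mod 7 = 4
LHS = RHS

Yes, on the curve


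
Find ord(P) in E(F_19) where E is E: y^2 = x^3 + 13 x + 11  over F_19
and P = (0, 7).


Compute successive multiples of P until we hit O:
  1P = (0, 7)
  2P = (6, 1)
  3P = (14, 7)
  4P = (5, 12)
  5P = (15, 16)
  6P = (15, 3)
  7P = (5, 7)
  8P = (14, 12)
  ... (continuing to 11P)
  11P = O

ord(P) = 11


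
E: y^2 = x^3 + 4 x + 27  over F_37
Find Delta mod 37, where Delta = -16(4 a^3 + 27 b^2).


4 a^3 + 27 b^2 = 4*4^3 + 27*27^2 = 256 + 19683 = 19939
Delta = -16 * (19939) = -319024
Delta mod 37 = 27

Delta = 27 (mod 37)


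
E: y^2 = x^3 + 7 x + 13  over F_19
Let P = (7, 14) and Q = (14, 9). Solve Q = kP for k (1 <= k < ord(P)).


Enumerate multiples of P until we hit Q = (14, 9):
  1P = (7, 14)
  2P = (2, 4)
  3P = (14, 10)
  4P = (15, 15)
  5P = (8, 12)
  6P = (8, 7)
  7P = (15, 4)
  8P = (14, 9)
Match found at i = 8.

k = 8


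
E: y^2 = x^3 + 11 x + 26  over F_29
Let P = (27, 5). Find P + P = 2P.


Doubling: s = (3 x1^2 + a) / (2 y1)
s = (3*27^2 + 11) / (2*5) mod 29 = 11
x3 = s^2 - 2 x1 mod 29 = 11^2 - 2*27 = 9
y3 = s (x1 - x3) - y1 mod 29 = 11 * (27 - 9) - 5 = 19

2P = (9, 19)


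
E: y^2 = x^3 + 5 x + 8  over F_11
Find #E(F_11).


For each x in F_11, count y with y^2 = x^3 + 5 x + 8 mod 11:
  x = 1: RHS = 3, y in [5, 6]  -> 2 point(s)
  x = 2: RHS = 4, y in [2, 9]  -> 2 point(s)
  x = 4: RHS = 4, y in [2, 9]  -> 2 point(s)
  x = 5: RHS = 4, y in [2, 9]  -> 2 point(s)
  x = 6: RHS = 1, y in [1, 10]  -> 2 point(s)
  x = 7: RHS = 1, y in [1, 10]  -> 2 point(s)
  x = 9: RHS = 1, y in [1, 10]  -> 2 point(s)
Affine points: 14. Add the point at infinity: total = 15.

#E(F_11) = 15


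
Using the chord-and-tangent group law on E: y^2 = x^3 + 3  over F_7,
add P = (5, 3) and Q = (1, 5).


P != Q, so use the chord formula.
s = (y2 - y1) / (x2 - x1) = (2) / (3) mod 7 = 3
x3 = s^2 - x1 - x2 mod 7 = 3^2 - 5 - 1 = 3
y3 = s (x1 - x3) - y1 mod 7 = 3 * (5 - 3) - 3 = 3

P + Q = (3, 3)


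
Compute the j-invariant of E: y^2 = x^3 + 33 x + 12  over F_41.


Delta = -16(4 a^3 + 27 b^2) mod 41 = 39
-1728 * (4 a)^3 = -1728 * (4*33)^3 mod 41 = 13
j = 13 * 39^(-1) mod 41 = 14

j = 14 (mod 41)


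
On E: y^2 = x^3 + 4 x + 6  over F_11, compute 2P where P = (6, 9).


Doubling: s = (3 x1^2 + a) / (2 y1)
s = (3*6^2 + 4) / (2*9) mod 11 = 5
x3 = s^2 - 2 x1 mod 11 = 5^2 - 2*6 = 2
y3 = s (x1 - x3) - y1 mod 11 = 5 * (6 - 2) - 9 = 0

2P = (2, 0)


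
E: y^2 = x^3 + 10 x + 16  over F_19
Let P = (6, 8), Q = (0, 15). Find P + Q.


P != Q, so use the chord formula.
s = (y2 - y1) / (x2 - x1) = (7) / (13) mod 19 = 2
x3 = s^2 - x1 - x2 mod 19 = 2^2 - 6 - 0 = 17
y3 = s (x1 - x3) - y1 mod 19 = 2 * (6 - 17) - 8 = 8

P + Q = (17, 8)


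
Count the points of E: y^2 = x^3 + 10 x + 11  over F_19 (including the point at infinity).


For each x in F_19, count y with y^2 = x^3 + 10 x + 11 mod 19:
  x = 0: RHS = 11, y in [7, 12]  -> 2 point(s)
  x = 2: RHS = 1, y in [1, 18]  -> 2 point(s)
  x = 3: RHS = 11, y in [7, 12]  -> 2 point(s)
  x = 4: RHS = 1, y in [1, 18]  -> 2 point(s)
  x = 7: RHS = 6, y in [5, 14]  -> 2 point(s)
  x = 10: RHS = 9, y in [3, 16]  -> 2 point(s)
  x = 12: RHS = 16, y in [4, 15]  -> 2 point(s)
  x = 13: RHS = 1, y in [1, 18]  -> 2 point(s)
  x = 14: RHS = 7, y in [8, 11]  -> 2 point(s)
  x = 16: RHS = 11, y in [7, 12]  -> 2 point(s)
  x = 18: RHS = 0, y in [0]  -> 1 point(s)
Affine points: 21. Add the point at infinity: total = 22.

#E(F_19) = 22


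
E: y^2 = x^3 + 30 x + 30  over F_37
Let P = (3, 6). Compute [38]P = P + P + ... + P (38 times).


k = 38 = 100110_2 (binary, LSB first: 011001)
Double-and-add from P = (3, 6):
  bit 0 = 0: acc unchanged = O
  bit 1 = 1: acc = O + (5, 3) = (5, 3)
  bit 2 = 1: acc = (5, 3) + (28, 20) = (0, 20)
  bit 3 = 0: acc unchanged = (0, 20)
  bit 4 = 0: acc unchanged = (0, 20)
  bit 5 = 1: acc = (0, 20) + (15, 28) = (31, 35)

38P = (31, 35)


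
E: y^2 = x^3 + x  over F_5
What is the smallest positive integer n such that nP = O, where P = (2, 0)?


Compute successive multiples of P until we hit O:
  1P = (2, 0)
  2P = O

ord(P) = 2


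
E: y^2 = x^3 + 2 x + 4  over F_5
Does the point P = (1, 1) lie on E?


Check whether y^2 = x^3 + 2 x + 4 (mod 5) for (x, y) = (1, 1).
LHS: y^2 = 1^2 mod 5 = 1
RHS: x^3 + 2 x + 4 = 1^3 + 2*1 + 4 mod 5 = 2
LHS != RHS

No, not on the curve


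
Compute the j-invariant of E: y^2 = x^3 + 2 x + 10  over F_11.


Delta = -16(4 a^3 + 27 b^2) mod 11 = 2
-1728 * (4 a)^3 = -1728 * (4*2)^3 mod 11 = 5
j = 5 * 2^(-1) mod 11 = 8

j = 8 (mod 11)


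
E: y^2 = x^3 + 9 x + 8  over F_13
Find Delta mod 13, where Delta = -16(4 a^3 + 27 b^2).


4 a^3 + 27 b^2 = 4*9^3 + 27*8^2 = 2916 + 1728 = 4644
Delta = -16 * (4644) = -74304
Delta mod 13 = 4

Delta = 4 (mod 13)


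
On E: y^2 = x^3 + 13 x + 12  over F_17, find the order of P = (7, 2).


Compute successive multiples of P until we hit O:
  1P = (7, 2)
  2P = (5, 10)
  3P = (4, 3)
  4P = (8, 4)
  5P = (6, 0)
  6P = (8, 13)
  7P = (4, 14)
  8P = (5, 7)
  ... (continuing to 10P)
  10P = O

ord(P) = 10


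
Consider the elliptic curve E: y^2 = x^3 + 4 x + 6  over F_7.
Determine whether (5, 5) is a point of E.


Check whether y^2 = x^3 + 4 x + 6 (mod 7) for (x, y) = (5, 5).
LHS: y^2 = 5^2 mod 7 = 4
RHS: x^3 + 4 x + 6 = 5^3 + 4*5 + 6 mod 7 = 4
LHS = RHS

Yes, on the curve


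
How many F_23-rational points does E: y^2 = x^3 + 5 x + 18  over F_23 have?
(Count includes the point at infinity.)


For each x in F_23, count y with y^2 = x^3 + 5 x + 18 mod 23:
  x = 0: RHS = 18, y in [8, 15]  -> 2 point(s)
  x = 1: RHS = 1, y in [1, 22]  -> 2 point(s)
  x = 2: RHS = 13, y in [6, 17]  -> 2 point(s)
  x = 8: RHS = 18, y in [8, 15]  -> 2 point(s)
  x = 11: RHS = 1, y in [1, 22]  -> 2 point(s)
  x = 12: RHS = 12, y in [9, 14]  -> 2 point(s)
  x = 13: RHS = 3, y in [7, 16]  -> 2 point(s)
  x = 14: RHS = 3, y in [7, 16]  -> 2 point(s)
  x = 15: RHS = 18, y in [8, 15]  -> 2 point(s)
  x = 16: RHS = 8, y in [10, 13]  -> 2 point(s)
  x = 17: RHS = 2, y in [5, 18]  -> 2 point(s)
  x = 18: RHS = 6, y in [11, 12]  -> 2 point(s)
  x = 19: RHS = 3, y in [7, 16]  -> 2 point(s)
  x = 21: RHS = 0, y in [0]  -> 1 point(s)
  x = 22: RHS = 12, y in [9, 14]  -> 2 point(s)
Affine points: 29. Add the point at infinity: total = 30.

#E(F_23) = 30


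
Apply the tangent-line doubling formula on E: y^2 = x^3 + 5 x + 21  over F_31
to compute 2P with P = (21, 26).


Doubling: s = (3 x1^2 + a) / (2 y1)
s = (3*21^2 + 5) / (2*26) mod 31 = 16
x3 = s^2 - 2 x1 mod 31 = 16^2 - 2*21 = 28
y3 = s (x1 - x3) - y1 mod 31 = 16 * (21 - 28) - 26 = 17

2P = (28, 17)


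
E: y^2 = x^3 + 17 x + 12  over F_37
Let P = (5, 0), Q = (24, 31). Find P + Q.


P != Q, so use the chord formula.
s = (y2 - y1) / (x2 - x1) = (31) / (19) mod 37 = 25
x3 = s^2 - x1 - x2 mod 37 = 25^2 - 5 - 24 = 4
y3 = s (x1 - x3) - y1 mod 37 = 25 * (5 - 4) - 0 = 25

P + Q = (4, 25)


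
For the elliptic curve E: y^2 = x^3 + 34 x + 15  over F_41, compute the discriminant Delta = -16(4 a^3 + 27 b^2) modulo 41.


4 a^3 + 27 b^2 = 4*34^3 + 27*15^2 = 157216 + 6075 = 163291
Delta = -16 * (163291) = -2612656
Delta mod 41 = 28

Delta = 28 (mod 41)


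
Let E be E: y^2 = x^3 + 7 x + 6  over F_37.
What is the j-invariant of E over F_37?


Delta = -16(4 a^3 + 27 b^2) mod 37 = 14
-1728 * (4 a)^3 = -1728 * (4*7)^3 mod 37 = 10
j = 10 * 14^(-1) mod 37 = 6

j = 6 (mod 37)


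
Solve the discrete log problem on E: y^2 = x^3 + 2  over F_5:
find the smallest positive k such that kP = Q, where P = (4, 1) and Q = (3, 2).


Enumerate multiples of P until we hit Q = (3, 2):
  1P = (4, 1)
  2P = (3, 3)
  3P = (2, 0)
  4P = (3, 2)
Match found at i = 4.

k = 4


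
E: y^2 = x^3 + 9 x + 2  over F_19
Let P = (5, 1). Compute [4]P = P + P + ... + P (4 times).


k = 4 = 100_2 (binary, LSB first: 001)
Double-and-add from P = (5, 1):
  bit 0 = 0: acc unchanged = O
  bit 1 = 0: acc unchanged = O
  bit 2 = 1: acc = O + (5, 18) = (5, 18)

4P = (5, 18)


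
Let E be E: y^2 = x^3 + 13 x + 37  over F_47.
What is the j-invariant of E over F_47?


Delta = -16(4 a^3 + 27 b^2) mod 47 = 9
-1728 * (4 a)^3 = -1728 * (4*13)^3 mod 47 = 12
j = 12 * 9^(-1) mod 47 = 17

j = 17 (mod 47)


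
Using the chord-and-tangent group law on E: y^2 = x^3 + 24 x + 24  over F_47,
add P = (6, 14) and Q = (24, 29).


P != Q, so use the chord formula.
s = (y2 - y1) / (x2 - x1) = (15) / (18) mod 47 = 40
x3 = s^2 - x1 - x2 mod 47 = 40^2 - 6 - 24 = 19
y3 = s (x1 - x3) - y1 mod 47 = 40 * (6 - 19) - 14 = 30

P + Q = (19, 30)


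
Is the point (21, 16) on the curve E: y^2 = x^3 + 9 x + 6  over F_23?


Check whether y^2 = x^3 + 9 x + 6 (mod 23) for (x, y) = (21, 16).
LHS: y^2 = 16^2 mod 23 = 3
RHS: x^3 + 9 x + 6 = 21^3 + 9*21 + 6 mod 23 = 3
LHS = RHS

Yes, on the curve


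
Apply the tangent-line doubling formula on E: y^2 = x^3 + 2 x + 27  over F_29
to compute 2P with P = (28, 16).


Doubling: s = (3 x1^2 + a) / (2 y1)
s = (3*28^2 + 2) / (2*16) mod 29 = 21
x3 = s^2 - 2 x1 mod 29 = 21^2 - 2*28 = 8
y3 = s (x1 - x3) - y1 mod 29 = 21 * (28 - 8) - 16 = 27

2P = (8, 27)


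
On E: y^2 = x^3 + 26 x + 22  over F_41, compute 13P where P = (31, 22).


k = 13 = 1101_2 (binary, LSB first: 1011)
Double-and-add from P = (31, 22):
  bit 0 = 1: acc = O + (31, 22) = (31, 22)
  bit 1 = 0: acc unchanged = (31, 22)
  bit 2 = 1: acc = (31, 22) + (22, 7) = (9, 1)
  bit 3 = 1: acc = (9, 1) + (33, 9) = (31, 19)

13P = (31, 19)


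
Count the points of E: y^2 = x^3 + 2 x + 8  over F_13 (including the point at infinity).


For each x in F_13, count y with y^2 = x^3 + 2 x + 8 mod 13:
  x = 5: RHS = 0, y in [0]  -> 1 point(s)
  x = 7: RHS = 1, y in [1, 12]  -> 2 point(s)
  x = 8: RHS = 3, y in [4, 9]  -> 2 point(s)
  x = 9: RHS = 1, y in [1, 12]  -> 2 point(s)
  x = 10: RHS = 1, y in [1, 12]  -> 2 point(s)
  x = 11: RHS = 9, y in [3, 10]  -> 2 point(s)
Affine points: 11. Add the point at infinity: total = 12.

#E(F_13) = 12


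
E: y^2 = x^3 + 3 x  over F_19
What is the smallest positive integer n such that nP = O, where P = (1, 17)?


Compute successive multiples of P until we hit O:
  1P = (1, 17)
  2P = (5, 8)
  3P = (5, 11)
  4P = (1, 2)
  5P = O

ord(P) = 5


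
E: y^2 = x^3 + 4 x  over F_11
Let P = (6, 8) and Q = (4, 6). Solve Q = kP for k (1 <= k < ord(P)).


Enumerate multiples of P until we hit Q = (4, 6):
  1P = (6, 8)
  2P = (4, 6)
Match found at i = 2.

k = 2


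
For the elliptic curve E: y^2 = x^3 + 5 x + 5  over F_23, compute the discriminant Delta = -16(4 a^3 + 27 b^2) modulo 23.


4 a^3 + 27 b^2 = 4*5^3 + 27*5^2 = 500 + 675 = 1175
Delta = -16 * (1175) = -18800
Delta mod 23 = 14

Delta = 14 (mod 23)


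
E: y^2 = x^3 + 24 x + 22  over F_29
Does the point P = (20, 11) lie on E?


Check whether y^2 = x^3 + 24 x + 22 (mod 29) for (x, y) = (20, 11).
LHS: y^2 = 11^2 mod 29 = 5
RHS: x^3 + 24 x + 22 = 20^3 + 24*20 + 22 mod 29 = 5
LHS = RHS

Yes, on the curve


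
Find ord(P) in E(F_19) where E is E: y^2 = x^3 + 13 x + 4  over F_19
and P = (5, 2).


Compute successive multiples of P until we hit O:
  1P = (5, 2)
  2P = (18, 16)
  3P = (12, 8)
  4P = (7, 18)
  5P = (14, 2)
  6P = (0, 17)
  7P = (4, 14)
  8P = (2, 0)
  ... (continuing to 16P)
  16P = O

ord(P) = 16


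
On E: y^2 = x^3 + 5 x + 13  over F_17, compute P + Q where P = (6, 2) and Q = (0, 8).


P != Q, so use the chord formula.
s = (y2 - y1) / (x2 - x1) = (6) / (11) mod 17 = 16
x3 = s^2 - x1 - x2 mod 17 = 16^2 - 6 - 0 = 12
y3 = s (x1 - x3) - y1 mod 17 = 16 * (6 - 12) - 2 = 4

P + Q = (12, 4)


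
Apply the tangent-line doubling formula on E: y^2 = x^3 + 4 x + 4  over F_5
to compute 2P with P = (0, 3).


Doubling: s = (3 x1^2 + a) / (2 y1)
s = (3*0^2 + 4) / (2*3) mod 5 = 4
x3 = s^2 - 2 x1 mod 5 = 4^2 - 2*0 = 1
y3 = s (x1 - x3) - y1 mod 5 = 4 * (0 - 1) - 3 = 3

2P = (1, 3)


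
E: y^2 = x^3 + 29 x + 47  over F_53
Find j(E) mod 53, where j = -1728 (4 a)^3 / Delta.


Delta = -16(4 a^3 + 27 b^2) mod 53 = 37
-1728 * (4 a)^3 = -1728 * (4*29)^3 mod 53 = 12
j = 12 * 37^(-1) mod 53 = 39

j = 39 (mod 53)


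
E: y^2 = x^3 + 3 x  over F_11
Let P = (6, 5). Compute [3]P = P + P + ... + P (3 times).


k = 3 = 11_2 (binary, LSB first: 11)
Double-and-add from P = (6, 5):
  bit 0 = 1: acc = O + (6, 5) = (6, 5)
  bit 1 = 1: acc = (6, 5) + (0, 0) = (6, 6)

3P = (6, 6)


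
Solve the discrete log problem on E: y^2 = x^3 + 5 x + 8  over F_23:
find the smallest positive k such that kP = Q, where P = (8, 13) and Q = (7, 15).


Enumerate multiples of P until we hit Q = (7, 15):
  1P = (8, 13)
  2P = (13, 19)
  3P = (20, 14)
  4P = (22, 5)
  5P = (6, 22)
  6P = (12, 5)
  7P = (7, 8)
  8P = (10, 0)
  9P = (7, 15)
Match found at i = 9.

k = 9


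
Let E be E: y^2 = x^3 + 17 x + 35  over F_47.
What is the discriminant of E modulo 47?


4 a^3 + 27 b^2 = 4*17^3 + 27*35^2 = 19652 + 33075 = 52727
Delta = -16 * (52727) = -843632
Delta mod 47 = 18

Delta = 18 (mod 47)


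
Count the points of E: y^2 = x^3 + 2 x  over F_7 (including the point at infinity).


For each x in F_7, count y with y^2 = x^3 + 2 x + 0 mod 7:
  x = 0: RHS = 0, y in [0]  -> 1 point(s)
  x = 4: RHS = 2, y in [3, 4]  -> 2 point(s)
  x = 5: RHS = 2, y in [3, 4]  -> 2 point(s)
  x = 6: RHS = 4, y in [2, 5]  -> 2 point(s)
Affine points: 7. Add the point at infinity: total = 8.

#E(F_7) = 8


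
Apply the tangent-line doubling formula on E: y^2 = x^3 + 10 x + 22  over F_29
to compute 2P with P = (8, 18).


Doubling: s = (3 x1^2 + a) / (2 y1)
s = (3*8^2 + 10) / (2*18) mod 29 = 4
x3 = s^2 - 2 x1 mod 29 = 4^2 - 2*8 = 0
y3 = s (x1 - x3) - y1 mod 29 = 4 * (8 - 0) - 18 = 14

2P = (0, 14)


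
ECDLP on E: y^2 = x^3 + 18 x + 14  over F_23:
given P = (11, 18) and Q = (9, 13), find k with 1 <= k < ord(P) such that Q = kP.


Enumerate multiples of P until we hit Q = (9, 13):
  1P = (11, 18)
  2P = (2, 14)
  3P = (19, 4)
  4P = (9, 13)
Match found at i = 4.

k = 4


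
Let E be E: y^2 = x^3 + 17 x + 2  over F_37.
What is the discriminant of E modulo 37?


4 a^3 + 27 b^2 = 4*17^3 + 27*2^2 = 19652 + 108 = 19760
Delta = -16 * (19760) = -316160
Delta mod 37 = 5

Delta = 5 (mod 37)


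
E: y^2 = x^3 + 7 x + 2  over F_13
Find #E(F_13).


For each x in F_13, count y with y^2 = x^3 + 7 x + 2 mod 13:
  x = 1: RHS = 10, y in [6, 7]  -> 2 point(s)
  x = 4: RHS = 3, y in [4, 9]  -> 2 point(s)
  x = 6: RHS = 0, y in [0]  -> 1 point(s)
  x = 7: RHS = 4, y in [2, 11]  -> 2 point(s)
  x = 9: RHS = 1, y in [1, 12]  -> 2 point(s)
Affine points: 9. Add the point at infinity: total = 10.

#E(F_13) = 10


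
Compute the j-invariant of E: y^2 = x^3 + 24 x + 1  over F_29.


Delta = -16(4 a^3 + 27 b^2) mod 29 = 28
-1728 * (4 a)^3 = -1728 * (4*24)^3 mod 29 = 19
j = 19 * 28^(-1) mod 29 = 10

j = 10 (mod 29)


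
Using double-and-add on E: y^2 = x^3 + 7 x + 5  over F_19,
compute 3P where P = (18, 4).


k = 3 = 11_2 (binary, LSB first: 11)
Double-and-add from P = (18, 4):
  bit 0 = 1: acc = O + (18, 4) = (18, 4)
  bit 1 = 1: acc = (18, 4) + (0, 9) = (7, 13)

3P = (7, 13)


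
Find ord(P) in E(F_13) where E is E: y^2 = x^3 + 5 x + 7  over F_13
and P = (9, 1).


Compute successive multiples of P until we hit O:
  1P = (9, 1)
  2P = (5, 1)
  3P = (12, 12)
  4P = (4, 0)
  5P = (12, 1)
  6P = (5, 12)
  7P = (9, 12)
  8P = O

ord(P) = 8


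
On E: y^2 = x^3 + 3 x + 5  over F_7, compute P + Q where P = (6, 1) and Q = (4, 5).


P != Q, so use the chord formula.
s = (y2 - y1) / (x2 - x1) = (4) / (5) mod 7 = 5
x3 = s^2 - x1 - x2 mod 7 = 5^2 - 6 - 4 = 1
y3 = s (x1 - x3) - y1 mod 7 = 5 * (6 - 1) - 1 = 3

P + Q = (1, 3)


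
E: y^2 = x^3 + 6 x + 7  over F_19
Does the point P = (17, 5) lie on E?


Check whether y^2 = x^3 + 6 x + 7 (mod 19) for (x, y) = (17, 5).
LHS: y^2 = 5^2 mod 19 = 6
RHS: x^3 + 6 x + 7 = 17^3 + 6*17 + 7 mod 19 = 6
LHS = RHS

Yes, on the curve


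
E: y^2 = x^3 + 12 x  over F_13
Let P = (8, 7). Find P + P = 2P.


Doubling: s = (3 x1^2 + a) / (2 y1)
s = (3*8^2 + 12) / (2*7) mod 13 = 9
x3 = s^2 - 2 x1 mod 13 = 9^2 - 2*8 = 0
y3 = s (x1 - x3) - y1 mod 13 = 9 * (8 - 0) - 7 = 0

2P = (0, 0)


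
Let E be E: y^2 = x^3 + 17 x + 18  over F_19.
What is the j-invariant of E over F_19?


Delta = -16(4 a^3 + 27 b^2) mod 19 = 4
-1728 * (4 a)^3 = -1728 * (4*17)^3 mod 19 = 1
j = 1 * 4^(-1) mod 19 = 5

j = 5 (mod 19)


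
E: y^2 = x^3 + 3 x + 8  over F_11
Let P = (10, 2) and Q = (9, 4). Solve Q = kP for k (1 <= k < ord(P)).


Enumerate multiples of P until we hit Q = (9, 4):
  1P = (10, 2)
  2P = (7, 8)
  3P = (9, 7)
  4P = (6, 0)
  5P = (9, 4)
Match found at i = 5.

k = 5


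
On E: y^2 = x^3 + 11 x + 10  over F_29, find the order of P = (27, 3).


Compute successive multiples of P until we hit O:
  1P = (27, 3)
  2P = (5, 4)
  3P = (13, 28)
  4P = (24, 2)
  5P = (20, 9)
  6P = (7, 13)
  7P = (17, 21)
  8P = (1, 14)
  ... (continuing to 21P)
  21P = O

ord(P) = 21


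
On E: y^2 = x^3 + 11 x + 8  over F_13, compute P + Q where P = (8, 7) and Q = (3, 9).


P != Q, so use the chord formula.
s = (y2 - y1) / (x2 - x1) = (2) / (8) mod 13 = 10
x3 = s^2 - x1 - x2 mod 13 = 10^2 - 8 - 3 = 11
y3 = s (x1 - x3) - y1 mod 13 = 10 * (8 - 11) - 7 = 2

P + Q = (11, 2)


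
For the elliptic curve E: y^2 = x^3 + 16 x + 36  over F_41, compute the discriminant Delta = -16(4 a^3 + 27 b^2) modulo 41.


4 a^3 + 27 b^2 = 4*16^3 + 27*36^2 = 16384 + 34992 = 51376
Delta = -16 * (51376) = -822016
Delta mod 41 = 34

Delta = 34 (mod 41)


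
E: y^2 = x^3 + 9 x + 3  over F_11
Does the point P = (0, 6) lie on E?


Check whether y^2 = x^3 + 9 x + 3 (mod 11) for (x, y) = (0, 6).
LHS: y^2 = 6^2 mod 11 = 3
RHS: x^3 + 9 x + 3 = 0^3 + 9*0 + 3 mod 11 = 3
LHS = RHS

Yes, on the curve


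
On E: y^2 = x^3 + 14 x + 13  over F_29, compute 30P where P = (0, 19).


k = 30 = 11110_2 (binary, LSB first: 01111)
Double-and-add from P = (0, 19):
  bit 0 = 0: acc unchanged = O
  bit 1 = 1: acc = O + (6, 20) = (6, 20)
  bit 2 = 1: acc = (6, 20) + (1, 17) = (27, 8)
  bit 3 = 1: acc = (27, 8) + (20, 17) = (2, 22)
  bit 4 = 1: acc = (2, 22) + (14, 13) = (19, 27)

30P = (19, 27)


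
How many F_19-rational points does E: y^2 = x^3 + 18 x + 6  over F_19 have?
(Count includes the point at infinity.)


For each x in F_19, count y with y^2 = x^3 + 18 x + 6 mod 19:
  x = 0: RHS = 6, y in [5, 14]  -> 2 point(s)
  x = 1: RHS = 6, y in [5, 14]  -> 2 point(s)
  x = 3: RHS = 11, y in [7, 12]  -> 2 point(s)
  x = 4: RHS = 9, y in [3, 16]  -> 2 point(s)
  x = 6: RHS = 7, y in [8, 11]  -> 2 point(s)
  x = 7: RHS = 0, y in [0]  -> 1 point(s)
  x = 8: RHS = 16, y in [4, 15]  -> 2 point(s)
  x = 9: RHS = 4, y in [2, 17]  -> 2 point(s)
  x = 13: RHS = 5, y in [9, 10]  -> 2 point(s)
  x = 14: RHS = 0, y in [0]  -> 1 point(s)
  x = 16: RHS = 1, y in [1, 18]  -> 2 point(s)
  x = 17: RHS = 0, y in [0]  -> 1 point(s)
  x = 18: RHS = 6, y in [5, 14]  -> 2 point(s)
Affine points: 23. Add the point at infinity: total = 24.

#E(F_19) = 24


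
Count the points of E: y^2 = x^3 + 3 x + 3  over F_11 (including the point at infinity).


For each x in F_11, count y with y^2 = x^3 + 3 x + 3 mod 11:
  x = 0: RHS = 3, y in [5, 6]  -> 2 point(s)
  x = 5: RHS = 0, y in [0]  -> 1 point(s)
  x = 7: RHS = 4, y in [2, 9]  -> 2 point(s)
  x = 8: RHS = 0, y in [0]  -> 1 point(s)
  x = 9: RHS = 0, y in [0]  -> 1 point(s)
Affine points: 7. Add the point at infinity: total = 8.

#E(F_11) = 8


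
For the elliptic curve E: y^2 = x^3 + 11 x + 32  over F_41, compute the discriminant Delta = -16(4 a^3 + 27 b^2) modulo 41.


4 a^3 + 27 b^2 = 4*11^3 + 27*32^2 = 5324 + 27648 = 32972
Delta = -16 * (32972) = -527552
Delta mod 41 = 36

Delta = 36 (mod 41)


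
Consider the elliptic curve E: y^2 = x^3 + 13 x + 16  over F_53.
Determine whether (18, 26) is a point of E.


Check whether y^2 = x^3 + 13 x + 16 (mod 53) for (x, y) = (18, 26).
LHS: y^2 = 26^2 mod 53 = 40
RHS: x^3 + 13 x + 16 = 18^3 + 13*18 + 16 mod 53 = 40
LHS = RHS

Yes, on the curve


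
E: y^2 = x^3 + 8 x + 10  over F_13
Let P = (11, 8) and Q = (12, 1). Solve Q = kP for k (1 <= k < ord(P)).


Enumerate multiples of P until we hit Q = (12, 1):
  1P = (11, 8)
  2P = (8, 12)
  3P = (3, 3)
  4P = (0, 7)
  5P = (12, 12)
  6P = (6, 12)
  7P = (6, 1)
  8P = (12, 1)
Match found at i = 8.

k = 8


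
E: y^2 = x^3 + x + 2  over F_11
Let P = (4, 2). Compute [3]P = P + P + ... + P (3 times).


k = 3 = 11_2 (binary, LSB first: 11)
Double-and-add from P = (4, 2):
  bit 0 = 1: acc = O + (4, 2) = (4, 2)
  bit 1 = 1: acc = (4, 2) + (8, 4) = (2, 10)

3P = (2, 10)


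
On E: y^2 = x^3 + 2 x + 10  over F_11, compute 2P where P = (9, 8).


Doubling: s = (3 x1^2 + a) / (2 y1)
s = (3*9^2 + 2) / (2*8) mod 11 = 5
x3 = s^2 - 2 x1 mod 11 = 5^2 - 2*9 = 7
y3 = s (x1 - x3) - y1 mod 11 = 5 * (9 - 7) - 8 = 2

2P = (7, 2)


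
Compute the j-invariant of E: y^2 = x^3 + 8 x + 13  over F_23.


Delta = -16(4 a^3 + 27 b^2) mod 23 = 1
-1728 * (4 a)^3 = -1728 * (4*8)^3 mod 23 = 21
j = 21 * 1^(-1) mod 23 = 21

j = 21 (mod 23)


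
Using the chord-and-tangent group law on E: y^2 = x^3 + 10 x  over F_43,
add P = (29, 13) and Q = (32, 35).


P != Q, so use the chord formula.
s = (y2 - y1) / (x2 - x1) = (22) / (3) mod 43 = 36
x3 = s^2 - x1 - x2 mod 43 = 36^2 - 29 - 32 = 31
y3 = s (x1 - x3) - y1 mod 43 = 36 * (29 - 31) - 13 = 1

P + Q = (31, 1)
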